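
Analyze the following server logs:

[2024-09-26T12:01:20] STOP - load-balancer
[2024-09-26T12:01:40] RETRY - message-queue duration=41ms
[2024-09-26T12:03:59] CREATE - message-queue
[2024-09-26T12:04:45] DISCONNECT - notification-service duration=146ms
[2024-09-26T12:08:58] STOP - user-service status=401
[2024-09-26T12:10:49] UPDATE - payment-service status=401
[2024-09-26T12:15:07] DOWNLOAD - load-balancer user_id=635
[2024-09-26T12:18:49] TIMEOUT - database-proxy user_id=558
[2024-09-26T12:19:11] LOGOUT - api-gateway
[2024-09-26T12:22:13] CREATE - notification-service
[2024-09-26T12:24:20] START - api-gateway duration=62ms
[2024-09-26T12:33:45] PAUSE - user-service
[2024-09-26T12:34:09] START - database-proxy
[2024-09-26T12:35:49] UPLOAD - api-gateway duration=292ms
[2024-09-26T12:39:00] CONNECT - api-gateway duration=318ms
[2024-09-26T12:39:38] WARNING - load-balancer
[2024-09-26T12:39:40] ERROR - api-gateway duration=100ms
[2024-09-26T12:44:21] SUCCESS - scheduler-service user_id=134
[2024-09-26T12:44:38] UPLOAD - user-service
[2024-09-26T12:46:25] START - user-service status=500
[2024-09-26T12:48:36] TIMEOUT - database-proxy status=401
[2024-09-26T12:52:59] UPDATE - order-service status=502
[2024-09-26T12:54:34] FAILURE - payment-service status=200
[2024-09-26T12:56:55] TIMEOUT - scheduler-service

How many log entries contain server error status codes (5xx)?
2

To find matching entries:

1. Pattern to match: server error status codes (5xx)
2. Scan each log entry for the pattern
3. Count matches: 2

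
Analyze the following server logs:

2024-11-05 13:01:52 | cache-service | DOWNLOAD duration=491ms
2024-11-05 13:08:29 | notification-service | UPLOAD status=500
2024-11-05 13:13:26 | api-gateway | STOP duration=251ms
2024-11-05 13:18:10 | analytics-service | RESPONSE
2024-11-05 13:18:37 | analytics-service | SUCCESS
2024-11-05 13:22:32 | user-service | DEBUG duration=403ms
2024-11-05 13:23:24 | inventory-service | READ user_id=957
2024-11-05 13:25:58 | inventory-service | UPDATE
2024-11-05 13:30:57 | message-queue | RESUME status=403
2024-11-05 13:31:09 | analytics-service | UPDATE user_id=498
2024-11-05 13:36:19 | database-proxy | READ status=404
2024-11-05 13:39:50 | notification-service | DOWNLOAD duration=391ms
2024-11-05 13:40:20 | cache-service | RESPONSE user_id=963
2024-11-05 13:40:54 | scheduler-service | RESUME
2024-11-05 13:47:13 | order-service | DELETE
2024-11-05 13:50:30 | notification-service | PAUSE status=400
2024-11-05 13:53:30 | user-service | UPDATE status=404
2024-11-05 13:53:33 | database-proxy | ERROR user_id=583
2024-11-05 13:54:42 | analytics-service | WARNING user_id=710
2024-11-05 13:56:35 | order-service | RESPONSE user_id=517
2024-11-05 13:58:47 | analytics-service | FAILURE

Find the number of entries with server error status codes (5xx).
1

To find matching entries:

1. Pattern to match: server error status codes (5xx)
2. Scan each log entry for the pattern
3. Count matches: 1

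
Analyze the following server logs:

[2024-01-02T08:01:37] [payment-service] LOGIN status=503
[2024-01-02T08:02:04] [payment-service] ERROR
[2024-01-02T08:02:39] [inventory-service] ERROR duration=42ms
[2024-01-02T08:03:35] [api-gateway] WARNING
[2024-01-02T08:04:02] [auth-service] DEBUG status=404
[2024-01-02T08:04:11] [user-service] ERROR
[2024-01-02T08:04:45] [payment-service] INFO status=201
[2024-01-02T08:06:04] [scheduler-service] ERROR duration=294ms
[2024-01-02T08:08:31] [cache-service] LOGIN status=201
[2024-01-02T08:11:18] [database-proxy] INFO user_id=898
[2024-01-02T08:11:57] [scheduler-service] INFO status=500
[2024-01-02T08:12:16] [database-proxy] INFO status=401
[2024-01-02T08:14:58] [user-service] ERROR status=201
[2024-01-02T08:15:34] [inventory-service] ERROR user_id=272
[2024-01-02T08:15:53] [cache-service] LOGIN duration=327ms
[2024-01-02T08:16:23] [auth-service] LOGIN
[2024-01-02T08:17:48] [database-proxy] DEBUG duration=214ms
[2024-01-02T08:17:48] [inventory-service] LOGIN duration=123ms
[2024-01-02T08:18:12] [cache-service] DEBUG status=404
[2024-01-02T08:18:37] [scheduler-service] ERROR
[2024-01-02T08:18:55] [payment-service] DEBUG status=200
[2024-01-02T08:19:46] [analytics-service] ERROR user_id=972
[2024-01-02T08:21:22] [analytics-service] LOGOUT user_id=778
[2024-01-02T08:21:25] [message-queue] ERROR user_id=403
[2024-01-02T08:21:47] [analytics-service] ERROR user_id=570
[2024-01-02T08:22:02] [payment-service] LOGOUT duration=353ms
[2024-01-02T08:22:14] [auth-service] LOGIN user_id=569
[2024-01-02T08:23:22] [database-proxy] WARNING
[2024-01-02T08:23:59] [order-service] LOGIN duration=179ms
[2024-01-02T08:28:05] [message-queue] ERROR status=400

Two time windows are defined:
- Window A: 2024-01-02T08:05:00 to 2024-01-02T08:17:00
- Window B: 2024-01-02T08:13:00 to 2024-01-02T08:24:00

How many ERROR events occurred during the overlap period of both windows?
2

To find overlap events:

1. Window A: 2024-01-02T08:05:00 to 2024-01-02T08:17:00
2. Window B: 2024-01-02T08:13:00 to 2024-01-02T08:24:00
3. Overlap period: 2024-01-02T08:13:00 to 2024-01-02T08:17:00
4. Count ERROR events in overlap: 2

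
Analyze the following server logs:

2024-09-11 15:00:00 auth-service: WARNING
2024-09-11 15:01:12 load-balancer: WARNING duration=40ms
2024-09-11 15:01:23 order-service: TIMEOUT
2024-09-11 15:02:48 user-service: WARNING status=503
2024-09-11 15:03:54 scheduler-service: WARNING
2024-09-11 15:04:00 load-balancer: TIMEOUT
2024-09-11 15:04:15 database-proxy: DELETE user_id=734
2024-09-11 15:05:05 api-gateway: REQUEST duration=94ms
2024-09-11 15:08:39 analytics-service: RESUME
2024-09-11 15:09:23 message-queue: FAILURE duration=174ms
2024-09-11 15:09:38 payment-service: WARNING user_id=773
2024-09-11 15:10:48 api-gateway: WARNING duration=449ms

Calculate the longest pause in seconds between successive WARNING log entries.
344

To find the longest gap:

1. Extract all WARNING events in chronological order
2. Calculate time differences between consecutive events
3. Find the maximum difference
4. Longest gap: 344 seconds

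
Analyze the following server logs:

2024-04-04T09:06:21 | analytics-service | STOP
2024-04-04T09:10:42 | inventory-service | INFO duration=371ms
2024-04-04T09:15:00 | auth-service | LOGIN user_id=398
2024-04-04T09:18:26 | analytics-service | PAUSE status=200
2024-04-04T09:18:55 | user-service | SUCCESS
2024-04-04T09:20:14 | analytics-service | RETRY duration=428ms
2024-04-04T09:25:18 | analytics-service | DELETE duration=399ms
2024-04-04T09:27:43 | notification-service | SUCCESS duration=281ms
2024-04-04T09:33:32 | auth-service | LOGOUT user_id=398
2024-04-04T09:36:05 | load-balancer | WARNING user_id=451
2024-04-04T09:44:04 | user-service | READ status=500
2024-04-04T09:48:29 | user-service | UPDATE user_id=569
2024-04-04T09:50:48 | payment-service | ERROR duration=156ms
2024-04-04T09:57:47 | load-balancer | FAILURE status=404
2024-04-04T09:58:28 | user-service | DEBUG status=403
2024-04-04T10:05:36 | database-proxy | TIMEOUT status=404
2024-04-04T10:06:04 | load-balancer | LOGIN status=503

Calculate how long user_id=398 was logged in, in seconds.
1112

To calculate session duration:

1. Find LOGIN event for user_id=398: 2024-04-04T09:15:00
2. Find LOGOUT event for user_id=398: 2024-04-04T09:33:32
3. Session duration: 2024-04-04T09:33:32 - 2024-04-04T09:15:00 = 1112 seconds (18 minutes)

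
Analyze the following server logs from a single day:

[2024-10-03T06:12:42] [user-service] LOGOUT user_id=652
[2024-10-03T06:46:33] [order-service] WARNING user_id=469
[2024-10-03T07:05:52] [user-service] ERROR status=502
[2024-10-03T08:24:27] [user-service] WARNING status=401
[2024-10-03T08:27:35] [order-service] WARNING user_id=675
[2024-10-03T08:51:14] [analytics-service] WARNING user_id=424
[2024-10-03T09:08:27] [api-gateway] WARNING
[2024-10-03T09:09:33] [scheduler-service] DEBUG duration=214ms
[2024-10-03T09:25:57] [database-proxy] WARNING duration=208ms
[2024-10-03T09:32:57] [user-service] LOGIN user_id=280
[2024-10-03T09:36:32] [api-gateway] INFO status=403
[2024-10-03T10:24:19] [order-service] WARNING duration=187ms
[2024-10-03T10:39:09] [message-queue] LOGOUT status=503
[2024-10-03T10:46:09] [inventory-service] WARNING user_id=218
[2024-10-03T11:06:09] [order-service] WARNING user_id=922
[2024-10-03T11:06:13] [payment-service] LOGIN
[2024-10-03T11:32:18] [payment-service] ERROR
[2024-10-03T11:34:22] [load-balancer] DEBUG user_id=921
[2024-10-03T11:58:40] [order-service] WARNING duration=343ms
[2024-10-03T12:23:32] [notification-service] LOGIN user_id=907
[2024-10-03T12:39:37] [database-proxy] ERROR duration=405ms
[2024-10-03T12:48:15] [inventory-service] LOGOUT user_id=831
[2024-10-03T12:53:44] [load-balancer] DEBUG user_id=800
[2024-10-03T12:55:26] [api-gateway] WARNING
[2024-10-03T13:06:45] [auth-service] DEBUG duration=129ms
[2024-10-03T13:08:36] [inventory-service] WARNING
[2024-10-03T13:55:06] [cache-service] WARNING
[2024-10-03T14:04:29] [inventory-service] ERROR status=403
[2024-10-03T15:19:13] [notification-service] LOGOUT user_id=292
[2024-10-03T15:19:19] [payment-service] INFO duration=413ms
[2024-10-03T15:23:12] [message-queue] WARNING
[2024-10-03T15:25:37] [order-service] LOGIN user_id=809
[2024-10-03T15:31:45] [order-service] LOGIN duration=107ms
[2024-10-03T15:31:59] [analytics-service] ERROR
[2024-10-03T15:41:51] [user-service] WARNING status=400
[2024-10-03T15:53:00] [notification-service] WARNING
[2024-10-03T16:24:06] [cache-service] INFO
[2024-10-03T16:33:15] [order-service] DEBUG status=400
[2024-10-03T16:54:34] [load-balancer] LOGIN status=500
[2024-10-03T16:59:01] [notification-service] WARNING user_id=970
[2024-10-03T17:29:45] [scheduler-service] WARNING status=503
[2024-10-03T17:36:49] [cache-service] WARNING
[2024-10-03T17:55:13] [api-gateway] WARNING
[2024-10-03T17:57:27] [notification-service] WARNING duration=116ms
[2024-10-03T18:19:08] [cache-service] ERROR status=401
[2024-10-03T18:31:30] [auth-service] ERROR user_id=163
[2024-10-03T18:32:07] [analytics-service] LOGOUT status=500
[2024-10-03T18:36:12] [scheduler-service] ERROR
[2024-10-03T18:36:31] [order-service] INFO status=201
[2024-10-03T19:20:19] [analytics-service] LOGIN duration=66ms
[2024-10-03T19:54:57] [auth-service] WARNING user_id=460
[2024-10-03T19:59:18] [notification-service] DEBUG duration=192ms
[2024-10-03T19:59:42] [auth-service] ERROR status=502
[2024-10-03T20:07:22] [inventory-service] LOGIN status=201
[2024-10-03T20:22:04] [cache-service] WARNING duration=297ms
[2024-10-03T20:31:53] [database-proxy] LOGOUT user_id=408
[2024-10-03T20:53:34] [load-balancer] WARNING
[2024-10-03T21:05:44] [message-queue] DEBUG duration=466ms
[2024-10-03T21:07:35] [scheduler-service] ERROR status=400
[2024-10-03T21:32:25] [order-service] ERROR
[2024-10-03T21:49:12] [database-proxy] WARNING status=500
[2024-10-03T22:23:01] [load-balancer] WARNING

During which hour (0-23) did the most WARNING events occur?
17

To find the peak hour:

1. Group all WARNING events by hour
2. Count events in each hour
3. Find hour with maximum count
4. Peak hour: 17 (with 4 events)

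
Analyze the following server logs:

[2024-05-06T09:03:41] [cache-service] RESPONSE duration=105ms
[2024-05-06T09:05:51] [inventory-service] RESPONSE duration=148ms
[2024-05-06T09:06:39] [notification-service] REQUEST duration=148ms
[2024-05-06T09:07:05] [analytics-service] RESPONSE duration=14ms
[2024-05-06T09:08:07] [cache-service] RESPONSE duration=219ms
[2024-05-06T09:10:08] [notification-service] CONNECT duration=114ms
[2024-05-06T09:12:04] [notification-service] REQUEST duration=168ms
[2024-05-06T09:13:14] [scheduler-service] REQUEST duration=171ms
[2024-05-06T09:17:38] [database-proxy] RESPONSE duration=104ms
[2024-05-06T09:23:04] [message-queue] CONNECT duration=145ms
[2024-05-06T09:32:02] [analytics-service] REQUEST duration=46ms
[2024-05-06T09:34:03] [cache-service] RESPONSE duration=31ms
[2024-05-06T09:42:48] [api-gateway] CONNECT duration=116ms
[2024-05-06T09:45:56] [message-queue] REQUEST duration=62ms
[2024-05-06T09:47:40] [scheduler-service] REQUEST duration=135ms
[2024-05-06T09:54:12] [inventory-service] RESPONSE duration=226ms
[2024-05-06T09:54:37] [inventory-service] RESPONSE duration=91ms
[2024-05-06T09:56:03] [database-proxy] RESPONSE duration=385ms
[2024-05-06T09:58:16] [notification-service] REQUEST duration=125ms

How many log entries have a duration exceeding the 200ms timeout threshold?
3

To count timeouts:

1. Threshold: 200ms
2. Extract duration from each log entry
3. Count entries where duration > 200
4. Timeout count: 3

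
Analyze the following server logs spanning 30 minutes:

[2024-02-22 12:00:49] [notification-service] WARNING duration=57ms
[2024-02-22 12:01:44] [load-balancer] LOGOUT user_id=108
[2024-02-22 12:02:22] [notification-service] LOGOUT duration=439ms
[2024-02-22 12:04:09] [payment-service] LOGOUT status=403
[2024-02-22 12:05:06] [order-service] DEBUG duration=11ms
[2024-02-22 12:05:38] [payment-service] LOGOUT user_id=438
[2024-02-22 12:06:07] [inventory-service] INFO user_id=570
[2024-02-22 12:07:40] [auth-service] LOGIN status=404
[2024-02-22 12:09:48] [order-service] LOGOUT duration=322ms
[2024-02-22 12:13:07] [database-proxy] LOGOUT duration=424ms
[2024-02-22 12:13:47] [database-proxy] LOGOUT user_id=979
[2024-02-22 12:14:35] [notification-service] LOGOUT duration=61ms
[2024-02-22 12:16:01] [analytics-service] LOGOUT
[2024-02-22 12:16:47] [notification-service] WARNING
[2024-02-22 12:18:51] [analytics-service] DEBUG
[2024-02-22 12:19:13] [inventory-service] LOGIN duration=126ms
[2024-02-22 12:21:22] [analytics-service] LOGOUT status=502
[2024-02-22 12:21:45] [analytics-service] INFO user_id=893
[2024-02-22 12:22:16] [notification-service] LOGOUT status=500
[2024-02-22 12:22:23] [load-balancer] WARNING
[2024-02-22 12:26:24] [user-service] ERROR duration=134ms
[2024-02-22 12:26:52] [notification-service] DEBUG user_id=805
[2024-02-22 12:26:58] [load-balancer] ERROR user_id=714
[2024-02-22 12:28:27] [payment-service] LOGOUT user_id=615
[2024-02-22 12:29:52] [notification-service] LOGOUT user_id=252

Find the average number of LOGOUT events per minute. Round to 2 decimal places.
0.43

To calculate the rate:

1. Count total LOGOUT events: 13
2. Total time period: 30 minutes
3. Rate = 13 / 30 = 0.43 events per minute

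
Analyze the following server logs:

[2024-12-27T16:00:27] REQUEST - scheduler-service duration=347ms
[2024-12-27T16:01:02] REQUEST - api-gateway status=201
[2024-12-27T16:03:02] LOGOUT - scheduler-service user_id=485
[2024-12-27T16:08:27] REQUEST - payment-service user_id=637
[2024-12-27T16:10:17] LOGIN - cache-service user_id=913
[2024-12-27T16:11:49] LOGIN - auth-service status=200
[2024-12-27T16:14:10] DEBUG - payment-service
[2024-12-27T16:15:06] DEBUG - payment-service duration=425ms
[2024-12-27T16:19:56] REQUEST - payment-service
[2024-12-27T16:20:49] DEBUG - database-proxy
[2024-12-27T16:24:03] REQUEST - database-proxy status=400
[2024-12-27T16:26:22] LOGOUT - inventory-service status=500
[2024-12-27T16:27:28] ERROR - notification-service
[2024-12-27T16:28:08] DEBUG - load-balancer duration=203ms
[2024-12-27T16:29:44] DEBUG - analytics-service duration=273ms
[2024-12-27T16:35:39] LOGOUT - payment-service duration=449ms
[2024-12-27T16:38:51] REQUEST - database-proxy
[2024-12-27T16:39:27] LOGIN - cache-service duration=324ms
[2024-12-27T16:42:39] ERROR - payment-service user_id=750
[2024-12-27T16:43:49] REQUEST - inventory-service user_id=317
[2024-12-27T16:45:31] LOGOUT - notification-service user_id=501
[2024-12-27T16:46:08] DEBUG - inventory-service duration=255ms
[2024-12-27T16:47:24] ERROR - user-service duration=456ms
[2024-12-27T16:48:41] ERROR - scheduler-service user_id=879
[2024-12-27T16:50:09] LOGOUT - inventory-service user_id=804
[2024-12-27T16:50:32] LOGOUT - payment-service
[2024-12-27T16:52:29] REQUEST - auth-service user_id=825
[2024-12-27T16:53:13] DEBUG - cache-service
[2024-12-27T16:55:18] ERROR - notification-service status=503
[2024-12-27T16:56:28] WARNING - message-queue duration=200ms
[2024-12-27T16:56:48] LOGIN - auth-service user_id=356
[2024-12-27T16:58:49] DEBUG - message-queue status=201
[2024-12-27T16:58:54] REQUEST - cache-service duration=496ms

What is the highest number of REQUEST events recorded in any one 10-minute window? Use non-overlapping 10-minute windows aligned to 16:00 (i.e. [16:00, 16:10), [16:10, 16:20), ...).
3

To find the burst window:

1. Divide the log period into non-overlapping 10-minute windows starting at 16:00
2. Count REQUEST events in each window
3. Find the window with maximum count
4. Maximum events in a window: 3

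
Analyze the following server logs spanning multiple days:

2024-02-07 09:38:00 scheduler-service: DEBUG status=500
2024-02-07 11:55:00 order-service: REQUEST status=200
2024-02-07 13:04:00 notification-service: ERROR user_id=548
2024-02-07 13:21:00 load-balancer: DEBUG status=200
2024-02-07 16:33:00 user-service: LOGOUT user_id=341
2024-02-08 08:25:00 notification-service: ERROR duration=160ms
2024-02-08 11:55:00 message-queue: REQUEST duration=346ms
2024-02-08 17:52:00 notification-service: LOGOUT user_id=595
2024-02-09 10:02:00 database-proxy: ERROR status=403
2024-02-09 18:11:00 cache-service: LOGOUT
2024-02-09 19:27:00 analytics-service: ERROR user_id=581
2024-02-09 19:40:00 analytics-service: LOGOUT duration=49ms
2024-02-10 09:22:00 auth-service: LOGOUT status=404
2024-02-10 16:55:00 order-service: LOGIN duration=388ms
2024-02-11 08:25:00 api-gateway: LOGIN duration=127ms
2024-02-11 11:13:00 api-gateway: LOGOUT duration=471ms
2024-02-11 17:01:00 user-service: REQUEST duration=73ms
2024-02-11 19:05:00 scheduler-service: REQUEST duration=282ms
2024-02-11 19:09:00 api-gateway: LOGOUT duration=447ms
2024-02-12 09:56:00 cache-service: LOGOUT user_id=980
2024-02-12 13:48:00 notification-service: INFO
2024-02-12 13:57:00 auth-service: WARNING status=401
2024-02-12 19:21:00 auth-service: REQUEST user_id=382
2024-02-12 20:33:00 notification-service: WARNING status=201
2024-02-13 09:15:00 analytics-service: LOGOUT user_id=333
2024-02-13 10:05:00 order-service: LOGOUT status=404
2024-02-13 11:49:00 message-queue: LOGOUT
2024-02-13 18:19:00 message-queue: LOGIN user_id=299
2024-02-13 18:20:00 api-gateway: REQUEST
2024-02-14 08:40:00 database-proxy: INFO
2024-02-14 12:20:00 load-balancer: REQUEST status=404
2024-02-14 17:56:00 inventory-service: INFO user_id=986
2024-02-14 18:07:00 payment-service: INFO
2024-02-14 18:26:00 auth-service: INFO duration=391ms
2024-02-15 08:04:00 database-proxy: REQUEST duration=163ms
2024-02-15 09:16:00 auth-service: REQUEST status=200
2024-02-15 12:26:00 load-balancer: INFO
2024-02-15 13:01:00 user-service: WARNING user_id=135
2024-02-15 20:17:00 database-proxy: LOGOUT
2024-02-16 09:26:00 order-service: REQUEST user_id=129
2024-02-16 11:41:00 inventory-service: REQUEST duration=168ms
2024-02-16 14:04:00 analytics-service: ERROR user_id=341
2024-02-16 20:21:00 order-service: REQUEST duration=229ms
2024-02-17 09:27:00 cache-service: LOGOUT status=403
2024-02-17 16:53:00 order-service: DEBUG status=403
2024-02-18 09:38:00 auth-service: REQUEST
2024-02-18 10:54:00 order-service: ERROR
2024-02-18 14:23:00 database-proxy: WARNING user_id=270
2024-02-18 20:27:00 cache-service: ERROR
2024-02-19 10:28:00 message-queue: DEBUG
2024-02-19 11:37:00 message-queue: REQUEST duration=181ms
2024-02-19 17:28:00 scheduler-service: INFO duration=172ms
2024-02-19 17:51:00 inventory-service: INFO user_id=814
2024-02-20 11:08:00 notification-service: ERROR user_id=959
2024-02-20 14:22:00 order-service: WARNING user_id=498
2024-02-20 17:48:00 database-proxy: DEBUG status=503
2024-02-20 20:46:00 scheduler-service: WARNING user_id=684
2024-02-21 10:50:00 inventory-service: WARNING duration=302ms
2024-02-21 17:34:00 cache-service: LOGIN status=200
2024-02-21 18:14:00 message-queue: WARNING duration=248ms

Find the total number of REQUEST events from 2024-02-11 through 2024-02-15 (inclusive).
7

To filter by date range:

1. Date range: 2024-02-11 through 2024-02-15, both dates inclusive
2. Filter for REQUEST events whose date falls in this range
3. Count matching events: 7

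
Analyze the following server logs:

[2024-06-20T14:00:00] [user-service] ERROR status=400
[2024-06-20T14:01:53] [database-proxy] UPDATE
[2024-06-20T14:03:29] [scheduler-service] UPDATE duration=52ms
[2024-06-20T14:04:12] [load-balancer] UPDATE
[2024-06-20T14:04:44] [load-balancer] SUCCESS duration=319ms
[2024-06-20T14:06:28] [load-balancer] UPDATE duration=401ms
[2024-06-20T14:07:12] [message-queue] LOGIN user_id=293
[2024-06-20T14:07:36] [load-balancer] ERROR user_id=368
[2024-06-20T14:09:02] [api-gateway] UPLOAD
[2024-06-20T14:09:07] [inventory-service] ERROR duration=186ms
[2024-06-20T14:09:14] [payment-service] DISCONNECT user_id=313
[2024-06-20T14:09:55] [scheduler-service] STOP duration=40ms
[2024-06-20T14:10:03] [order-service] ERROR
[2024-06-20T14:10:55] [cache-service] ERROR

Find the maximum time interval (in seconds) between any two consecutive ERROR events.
456

To find the longest gap:

1. Extract all ERROR events in chronological order
2. Calculate time differences between consecutive events
3. Find the maximum difference
4. Longest gap: 456 seconds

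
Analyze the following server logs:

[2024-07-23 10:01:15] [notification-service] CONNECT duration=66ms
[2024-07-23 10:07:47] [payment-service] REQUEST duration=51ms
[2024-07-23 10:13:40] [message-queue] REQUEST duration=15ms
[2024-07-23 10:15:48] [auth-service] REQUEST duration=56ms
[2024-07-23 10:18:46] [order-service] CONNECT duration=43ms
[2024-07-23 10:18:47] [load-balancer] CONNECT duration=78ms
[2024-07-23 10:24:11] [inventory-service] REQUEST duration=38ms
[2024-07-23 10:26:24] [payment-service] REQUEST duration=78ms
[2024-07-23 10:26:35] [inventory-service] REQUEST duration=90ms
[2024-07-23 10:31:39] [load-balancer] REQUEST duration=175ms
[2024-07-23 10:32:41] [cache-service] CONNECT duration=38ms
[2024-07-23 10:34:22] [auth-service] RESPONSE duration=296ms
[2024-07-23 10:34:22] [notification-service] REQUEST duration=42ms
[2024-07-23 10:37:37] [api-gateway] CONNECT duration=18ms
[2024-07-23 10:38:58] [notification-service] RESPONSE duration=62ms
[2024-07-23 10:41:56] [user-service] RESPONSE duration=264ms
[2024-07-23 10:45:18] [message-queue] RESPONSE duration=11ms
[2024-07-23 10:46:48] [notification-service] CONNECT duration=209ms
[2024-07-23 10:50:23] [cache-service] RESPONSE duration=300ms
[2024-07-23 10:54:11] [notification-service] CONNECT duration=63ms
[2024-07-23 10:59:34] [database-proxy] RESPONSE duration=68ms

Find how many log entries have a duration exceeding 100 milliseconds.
5

To count timeouts:

1. Threshold: 100ms
2. Extract duration from each log entry
3. Count entries where duration > 100
4. Timeout count: 5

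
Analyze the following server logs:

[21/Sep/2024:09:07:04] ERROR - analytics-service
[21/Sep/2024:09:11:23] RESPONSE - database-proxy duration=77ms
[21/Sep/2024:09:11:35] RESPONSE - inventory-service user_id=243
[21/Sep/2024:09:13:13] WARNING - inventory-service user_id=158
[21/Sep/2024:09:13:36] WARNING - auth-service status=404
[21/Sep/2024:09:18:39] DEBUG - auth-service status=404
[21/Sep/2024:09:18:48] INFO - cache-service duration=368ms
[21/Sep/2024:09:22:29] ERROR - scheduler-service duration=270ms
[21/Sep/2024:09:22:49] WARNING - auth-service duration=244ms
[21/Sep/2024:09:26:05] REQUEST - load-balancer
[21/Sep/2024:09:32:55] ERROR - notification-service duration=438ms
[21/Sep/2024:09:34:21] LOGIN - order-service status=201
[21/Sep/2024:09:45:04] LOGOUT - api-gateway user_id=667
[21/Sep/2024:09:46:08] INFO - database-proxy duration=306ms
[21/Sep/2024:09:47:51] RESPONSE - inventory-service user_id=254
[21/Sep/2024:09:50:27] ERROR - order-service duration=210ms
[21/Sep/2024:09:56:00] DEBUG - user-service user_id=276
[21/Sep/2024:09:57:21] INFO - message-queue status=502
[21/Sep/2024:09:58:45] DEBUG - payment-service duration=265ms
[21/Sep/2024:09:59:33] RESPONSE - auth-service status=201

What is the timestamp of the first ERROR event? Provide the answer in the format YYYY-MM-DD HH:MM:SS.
2024-09-21 09:07:04

To find the first event:

1. Filter for all ERROR events
2. Sort by timestamp
3. Select the first one
4. Timestamp: 2024-09-21 09:07:04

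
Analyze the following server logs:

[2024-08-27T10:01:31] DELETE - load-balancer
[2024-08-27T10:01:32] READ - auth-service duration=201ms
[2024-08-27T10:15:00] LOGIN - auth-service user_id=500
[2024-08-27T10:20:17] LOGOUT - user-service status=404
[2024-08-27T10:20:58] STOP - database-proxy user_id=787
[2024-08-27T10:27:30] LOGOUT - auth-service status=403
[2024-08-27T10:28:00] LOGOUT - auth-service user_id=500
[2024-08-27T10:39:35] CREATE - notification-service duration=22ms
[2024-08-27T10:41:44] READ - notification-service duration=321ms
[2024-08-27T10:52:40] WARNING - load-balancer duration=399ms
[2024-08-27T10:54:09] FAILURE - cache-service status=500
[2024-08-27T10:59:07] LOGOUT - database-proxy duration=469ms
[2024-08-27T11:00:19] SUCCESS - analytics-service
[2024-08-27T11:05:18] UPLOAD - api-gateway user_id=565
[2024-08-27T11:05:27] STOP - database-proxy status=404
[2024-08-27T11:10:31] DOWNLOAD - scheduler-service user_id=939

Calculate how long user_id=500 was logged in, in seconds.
780

To calculate session duration:

1. Find LOGIN event for user_id=500: 2024-08-27T10:15:00
2. Find LOGOUT event for user_id=500: 2024-08-27T10:28:00
3. Session duration: 2024-08-27T10:28:00 - 2024-08-27T10:15:00 = 780 seconds (13 minutes)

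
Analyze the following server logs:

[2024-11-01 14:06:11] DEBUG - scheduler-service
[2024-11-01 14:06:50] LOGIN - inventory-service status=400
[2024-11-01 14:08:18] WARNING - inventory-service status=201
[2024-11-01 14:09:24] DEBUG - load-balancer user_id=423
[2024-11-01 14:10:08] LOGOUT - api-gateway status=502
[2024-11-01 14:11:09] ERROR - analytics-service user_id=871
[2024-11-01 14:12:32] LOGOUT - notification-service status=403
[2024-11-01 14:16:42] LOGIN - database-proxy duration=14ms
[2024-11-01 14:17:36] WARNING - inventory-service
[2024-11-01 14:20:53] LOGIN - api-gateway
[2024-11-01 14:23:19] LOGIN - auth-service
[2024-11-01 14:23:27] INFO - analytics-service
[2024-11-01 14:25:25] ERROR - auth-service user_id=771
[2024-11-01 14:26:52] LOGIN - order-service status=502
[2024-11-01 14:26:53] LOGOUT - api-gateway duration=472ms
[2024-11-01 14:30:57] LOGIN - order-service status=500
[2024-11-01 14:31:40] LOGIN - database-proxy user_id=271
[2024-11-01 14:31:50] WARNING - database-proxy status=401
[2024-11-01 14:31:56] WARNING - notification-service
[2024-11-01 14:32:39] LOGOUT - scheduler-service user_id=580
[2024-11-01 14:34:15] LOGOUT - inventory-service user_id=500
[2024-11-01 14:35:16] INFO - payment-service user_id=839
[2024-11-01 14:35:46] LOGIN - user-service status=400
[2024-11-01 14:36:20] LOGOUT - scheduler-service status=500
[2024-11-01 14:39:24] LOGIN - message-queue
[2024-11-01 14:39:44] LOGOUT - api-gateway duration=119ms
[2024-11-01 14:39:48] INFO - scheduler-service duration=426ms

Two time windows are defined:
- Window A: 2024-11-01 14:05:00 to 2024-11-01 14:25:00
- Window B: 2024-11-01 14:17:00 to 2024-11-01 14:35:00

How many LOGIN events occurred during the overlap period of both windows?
2

To find overlap events:

1. Window A: 2024-11-01 14:05:00 to 2024-11-01 14:25:00
2. Window B: 2024-11-01 14:17:00 to 2024-11-01 14:35:00
3. Overlap period: 2024-11-01 14:17:00 to 2024-11-01 14:25:00
4. Count LOGIN events in overlap: 2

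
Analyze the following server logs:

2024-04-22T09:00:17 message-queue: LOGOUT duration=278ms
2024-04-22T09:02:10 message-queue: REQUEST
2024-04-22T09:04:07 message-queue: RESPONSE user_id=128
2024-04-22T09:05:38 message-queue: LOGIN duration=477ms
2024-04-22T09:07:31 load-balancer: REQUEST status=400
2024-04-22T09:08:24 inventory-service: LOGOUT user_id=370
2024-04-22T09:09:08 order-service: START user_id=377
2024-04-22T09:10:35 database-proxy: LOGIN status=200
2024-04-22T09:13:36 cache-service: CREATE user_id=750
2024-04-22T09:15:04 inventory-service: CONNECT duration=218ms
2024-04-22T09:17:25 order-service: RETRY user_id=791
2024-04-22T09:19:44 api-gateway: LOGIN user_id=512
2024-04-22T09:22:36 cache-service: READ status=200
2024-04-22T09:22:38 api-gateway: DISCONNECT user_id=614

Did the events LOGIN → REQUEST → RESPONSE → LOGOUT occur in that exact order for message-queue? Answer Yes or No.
No

To verify sequence order:

1. Find all events in sequence LOGIN → REQUEST → RESPONSE → LOGOUT for message-queue
2. Extract their timestamps
3. Check if timestamps are in ascending order
4. Result: No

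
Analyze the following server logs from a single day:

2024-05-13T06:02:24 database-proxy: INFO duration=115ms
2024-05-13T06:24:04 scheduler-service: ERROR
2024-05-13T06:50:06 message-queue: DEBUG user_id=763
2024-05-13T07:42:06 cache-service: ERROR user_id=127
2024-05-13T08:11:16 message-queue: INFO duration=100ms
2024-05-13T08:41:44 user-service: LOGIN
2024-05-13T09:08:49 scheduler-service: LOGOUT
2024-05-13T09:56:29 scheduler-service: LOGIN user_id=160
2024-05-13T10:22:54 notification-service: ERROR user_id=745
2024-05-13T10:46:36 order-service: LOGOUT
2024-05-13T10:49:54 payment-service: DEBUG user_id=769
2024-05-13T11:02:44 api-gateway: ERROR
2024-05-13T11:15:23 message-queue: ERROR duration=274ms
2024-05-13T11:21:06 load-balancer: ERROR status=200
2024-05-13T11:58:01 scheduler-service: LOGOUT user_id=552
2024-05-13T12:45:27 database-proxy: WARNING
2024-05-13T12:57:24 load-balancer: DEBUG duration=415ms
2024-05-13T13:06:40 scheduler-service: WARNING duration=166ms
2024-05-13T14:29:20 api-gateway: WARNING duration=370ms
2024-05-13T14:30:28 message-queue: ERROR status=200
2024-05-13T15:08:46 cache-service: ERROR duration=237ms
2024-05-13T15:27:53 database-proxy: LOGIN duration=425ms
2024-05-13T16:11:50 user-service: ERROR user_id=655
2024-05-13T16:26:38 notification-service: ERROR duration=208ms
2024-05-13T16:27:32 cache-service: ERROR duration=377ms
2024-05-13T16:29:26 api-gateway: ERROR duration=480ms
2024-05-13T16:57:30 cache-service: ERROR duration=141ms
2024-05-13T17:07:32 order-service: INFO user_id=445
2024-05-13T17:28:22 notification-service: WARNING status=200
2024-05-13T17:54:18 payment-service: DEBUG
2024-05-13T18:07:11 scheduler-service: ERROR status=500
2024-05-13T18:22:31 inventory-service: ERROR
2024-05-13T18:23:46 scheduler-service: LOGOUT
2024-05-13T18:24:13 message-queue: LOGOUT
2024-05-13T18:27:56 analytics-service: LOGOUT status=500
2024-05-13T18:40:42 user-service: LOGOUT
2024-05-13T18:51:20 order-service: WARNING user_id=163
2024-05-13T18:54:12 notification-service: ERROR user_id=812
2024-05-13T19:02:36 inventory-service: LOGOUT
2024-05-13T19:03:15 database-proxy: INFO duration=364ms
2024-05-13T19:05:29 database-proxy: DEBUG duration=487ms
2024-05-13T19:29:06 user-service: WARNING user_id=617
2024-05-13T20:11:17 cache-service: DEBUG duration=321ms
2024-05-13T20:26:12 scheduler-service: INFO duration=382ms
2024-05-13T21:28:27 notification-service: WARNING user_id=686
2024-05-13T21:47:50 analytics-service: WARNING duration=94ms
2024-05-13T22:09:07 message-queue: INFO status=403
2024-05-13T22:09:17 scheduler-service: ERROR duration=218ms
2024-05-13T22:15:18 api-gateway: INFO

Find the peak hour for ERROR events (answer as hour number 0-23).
16

To find the peak hour:

1. Group all ERROR events by hour
2. Count events in each hour
3. Find hour with maximum count
4. Peak hour: 16 (with 5 events)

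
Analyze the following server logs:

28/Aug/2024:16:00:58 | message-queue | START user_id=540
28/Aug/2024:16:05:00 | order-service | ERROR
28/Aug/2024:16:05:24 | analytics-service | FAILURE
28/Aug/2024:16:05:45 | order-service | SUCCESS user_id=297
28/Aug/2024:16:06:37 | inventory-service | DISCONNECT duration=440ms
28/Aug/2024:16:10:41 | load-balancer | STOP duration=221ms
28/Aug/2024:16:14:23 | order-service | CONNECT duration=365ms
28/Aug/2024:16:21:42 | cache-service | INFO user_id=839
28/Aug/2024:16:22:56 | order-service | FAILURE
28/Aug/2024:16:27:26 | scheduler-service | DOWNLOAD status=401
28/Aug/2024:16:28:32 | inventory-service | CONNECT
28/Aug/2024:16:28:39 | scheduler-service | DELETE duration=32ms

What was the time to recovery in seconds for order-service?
45

To calculate recovery time:

1. Find ERROR event for order-service: 28/Aug/2024:16:05:00
2. Find next SUCCESS event for order-service: 28/Aug/2024:16:05:45
3. Recovery time: 28/Aug/2024:16:05:45 - 28/Aug/2024:16:05:00 = 45 seconds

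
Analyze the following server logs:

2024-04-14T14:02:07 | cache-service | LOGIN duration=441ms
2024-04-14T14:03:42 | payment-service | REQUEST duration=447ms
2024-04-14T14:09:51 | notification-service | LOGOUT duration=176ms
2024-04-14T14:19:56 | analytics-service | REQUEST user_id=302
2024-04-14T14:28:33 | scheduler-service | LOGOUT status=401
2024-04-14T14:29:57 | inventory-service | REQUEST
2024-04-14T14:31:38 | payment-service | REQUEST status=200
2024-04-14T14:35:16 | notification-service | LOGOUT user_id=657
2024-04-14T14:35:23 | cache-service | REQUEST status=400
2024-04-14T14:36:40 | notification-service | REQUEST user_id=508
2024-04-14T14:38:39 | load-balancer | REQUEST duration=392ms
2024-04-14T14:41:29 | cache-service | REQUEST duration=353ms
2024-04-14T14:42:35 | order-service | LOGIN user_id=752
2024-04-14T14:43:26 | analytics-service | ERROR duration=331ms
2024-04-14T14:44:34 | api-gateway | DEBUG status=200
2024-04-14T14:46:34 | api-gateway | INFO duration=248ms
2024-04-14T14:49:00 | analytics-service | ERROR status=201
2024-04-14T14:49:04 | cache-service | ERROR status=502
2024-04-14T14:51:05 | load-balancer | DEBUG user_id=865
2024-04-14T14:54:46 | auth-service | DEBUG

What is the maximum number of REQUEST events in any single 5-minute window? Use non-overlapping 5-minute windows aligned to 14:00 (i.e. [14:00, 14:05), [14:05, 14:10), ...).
3

To find the burst window:

1. Divide the log period into non-overlapping 5-minute windows starting at 14:00
2. Count REQUEST events in each window
3. Find the window with maximum count
4. Maximum events in a window: 3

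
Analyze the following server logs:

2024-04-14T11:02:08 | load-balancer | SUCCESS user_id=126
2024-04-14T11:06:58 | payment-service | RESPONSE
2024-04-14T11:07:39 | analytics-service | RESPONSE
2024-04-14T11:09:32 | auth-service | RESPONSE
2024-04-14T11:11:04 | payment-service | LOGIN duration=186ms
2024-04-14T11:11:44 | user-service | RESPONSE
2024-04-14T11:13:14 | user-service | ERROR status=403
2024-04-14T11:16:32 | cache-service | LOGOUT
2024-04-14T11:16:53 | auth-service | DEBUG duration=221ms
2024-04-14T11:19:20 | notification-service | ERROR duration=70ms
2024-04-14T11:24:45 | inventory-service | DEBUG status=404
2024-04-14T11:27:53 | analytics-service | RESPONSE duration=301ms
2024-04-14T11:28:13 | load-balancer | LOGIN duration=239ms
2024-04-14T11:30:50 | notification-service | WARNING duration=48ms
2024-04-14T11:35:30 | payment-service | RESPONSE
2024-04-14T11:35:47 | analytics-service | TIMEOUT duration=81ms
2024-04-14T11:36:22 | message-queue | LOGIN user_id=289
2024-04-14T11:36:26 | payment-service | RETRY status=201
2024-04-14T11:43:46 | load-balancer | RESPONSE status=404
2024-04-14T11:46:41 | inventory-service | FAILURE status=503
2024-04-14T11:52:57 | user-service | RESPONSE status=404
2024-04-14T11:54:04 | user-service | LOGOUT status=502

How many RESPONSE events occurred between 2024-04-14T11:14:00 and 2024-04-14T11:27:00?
0

To count events in the time window:

1. Window boundaries: 2024-04-14T11:14:00 to 2024-04-14T11:27:00
2. Filter for RESPONSE events within this window
3. Count matching events: 0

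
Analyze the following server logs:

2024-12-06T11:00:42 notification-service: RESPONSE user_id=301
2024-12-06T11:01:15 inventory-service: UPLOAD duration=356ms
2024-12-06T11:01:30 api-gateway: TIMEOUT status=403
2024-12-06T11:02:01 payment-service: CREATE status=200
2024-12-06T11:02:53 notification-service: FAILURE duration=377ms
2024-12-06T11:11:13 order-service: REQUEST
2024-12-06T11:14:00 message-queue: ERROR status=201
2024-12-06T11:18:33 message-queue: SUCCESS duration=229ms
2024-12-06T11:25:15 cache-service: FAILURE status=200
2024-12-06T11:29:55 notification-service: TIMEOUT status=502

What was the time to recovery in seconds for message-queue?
273

To calculate recovery time:

1. Find ERROR event for message-queue: 2024-12-06T11:14:00
2. Find next SUCCESS event for message-queue: 2024-12-06T11:18:33
3. Recovery time: 2024-12-06T11:18:33 - 2024-12-06T11:14:00 = 273 seconds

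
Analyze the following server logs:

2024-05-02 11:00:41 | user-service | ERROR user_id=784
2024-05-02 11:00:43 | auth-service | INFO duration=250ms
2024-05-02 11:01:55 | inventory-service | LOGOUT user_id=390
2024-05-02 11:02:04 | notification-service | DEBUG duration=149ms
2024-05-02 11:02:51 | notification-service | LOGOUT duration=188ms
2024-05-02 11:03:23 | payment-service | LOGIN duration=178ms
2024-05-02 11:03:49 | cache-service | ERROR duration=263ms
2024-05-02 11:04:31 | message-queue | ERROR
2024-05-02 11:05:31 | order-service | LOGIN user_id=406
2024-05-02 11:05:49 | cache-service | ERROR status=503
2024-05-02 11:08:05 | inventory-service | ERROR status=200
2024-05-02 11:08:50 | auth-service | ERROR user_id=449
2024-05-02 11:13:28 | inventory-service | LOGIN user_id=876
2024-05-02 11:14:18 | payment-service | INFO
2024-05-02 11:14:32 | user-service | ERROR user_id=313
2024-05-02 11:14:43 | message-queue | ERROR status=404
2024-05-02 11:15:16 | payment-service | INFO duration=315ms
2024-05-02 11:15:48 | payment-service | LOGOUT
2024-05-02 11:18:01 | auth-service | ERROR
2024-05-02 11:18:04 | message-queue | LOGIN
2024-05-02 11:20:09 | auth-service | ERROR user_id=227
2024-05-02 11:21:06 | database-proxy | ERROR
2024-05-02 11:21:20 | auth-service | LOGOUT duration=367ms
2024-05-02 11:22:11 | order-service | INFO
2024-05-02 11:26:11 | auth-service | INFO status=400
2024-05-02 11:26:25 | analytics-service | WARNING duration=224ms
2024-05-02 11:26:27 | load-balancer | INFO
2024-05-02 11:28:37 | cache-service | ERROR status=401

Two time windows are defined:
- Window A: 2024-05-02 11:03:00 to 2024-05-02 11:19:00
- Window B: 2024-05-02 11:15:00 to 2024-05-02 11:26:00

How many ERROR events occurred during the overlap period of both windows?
1

To find overlap events:

1. Window A: 2024-05-02 11:03:00 to 2024-05-02 11:19:00
2. Window B: 2024-05-02 11:15:00 to 2024-05-02 11:26:00
3. Overlap period: 2024-05-02 11:15:00 to 2024-05-02 11:19:00
4. Count ERROR events in overlap: 1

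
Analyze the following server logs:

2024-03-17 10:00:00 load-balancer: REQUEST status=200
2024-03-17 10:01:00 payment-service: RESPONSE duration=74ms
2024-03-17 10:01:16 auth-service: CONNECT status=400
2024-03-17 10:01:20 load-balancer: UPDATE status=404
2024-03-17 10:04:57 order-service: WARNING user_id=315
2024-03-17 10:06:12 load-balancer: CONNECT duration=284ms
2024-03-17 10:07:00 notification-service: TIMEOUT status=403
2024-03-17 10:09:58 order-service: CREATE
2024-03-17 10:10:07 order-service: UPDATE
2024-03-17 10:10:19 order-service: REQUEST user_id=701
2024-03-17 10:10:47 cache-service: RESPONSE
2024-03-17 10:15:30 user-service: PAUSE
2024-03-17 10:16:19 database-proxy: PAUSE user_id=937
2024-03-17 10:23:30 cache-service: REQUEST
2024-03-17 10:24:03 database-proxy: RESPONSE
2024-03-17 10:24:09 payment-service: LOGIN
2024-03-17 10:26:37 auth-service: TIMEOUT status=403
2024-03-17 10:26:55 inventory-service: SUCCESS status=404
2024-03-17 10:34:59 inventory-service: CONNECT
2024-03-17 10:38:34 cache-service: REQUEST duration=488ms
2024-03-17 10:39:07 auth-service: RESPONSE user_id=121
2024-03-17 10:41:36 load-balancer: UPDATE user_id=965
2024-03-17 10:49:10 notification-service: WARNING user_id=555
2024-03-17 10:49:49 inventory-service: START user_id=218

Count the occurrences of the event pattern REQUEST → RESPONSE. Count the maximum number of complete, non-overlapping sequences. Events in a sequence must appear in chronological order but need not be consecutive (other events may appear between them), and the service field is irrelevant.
4

To count sequences:

1. Look for pattern: REQUEST → RESPONSE
2. Greedily scan the log in chronological order, matching each sequence element in turn (ignoring service)
3. Each time the full pattern completes, increment the count and restart matching from the next event
4. Complete non-overlapping sequences found: 4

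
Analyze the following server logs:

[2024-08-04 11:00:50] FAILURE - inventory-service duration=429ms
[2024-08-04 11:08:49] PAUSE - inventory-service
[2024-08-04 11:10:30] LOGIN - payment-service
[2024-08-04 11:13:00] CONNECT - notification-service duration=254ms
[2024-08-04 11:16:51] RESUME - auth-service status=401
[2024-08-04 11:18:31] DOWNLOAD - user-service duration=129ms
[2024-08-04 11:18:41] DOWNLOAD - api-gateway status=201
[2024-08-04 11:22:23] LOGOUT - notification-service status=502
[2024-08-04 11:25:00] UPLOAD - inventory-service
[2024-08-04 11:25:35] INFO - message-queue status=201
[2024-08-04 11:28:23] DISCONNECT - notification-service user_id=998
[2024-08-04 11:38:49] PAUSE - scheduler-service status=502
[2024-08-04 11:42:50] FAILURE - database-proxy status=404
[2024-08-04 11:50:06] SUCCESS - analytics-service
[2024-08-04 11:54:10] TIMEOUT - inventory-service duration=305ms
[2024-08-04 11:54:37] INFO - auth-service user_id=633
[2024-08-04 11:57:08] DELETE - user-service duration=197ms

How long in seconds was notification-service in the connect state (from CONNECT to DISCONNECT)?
923

To calculate state duration:

1. Find CONNECT event for notification-service: 2024-08-04 11:13:00
2. Find DISCONNECT event for notification-service: 2024-08-04 11:28:23
3. Calculate duration: 2024-08-04 11:28:23 - 2024-08-04 11:13:00 = 923 seconds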